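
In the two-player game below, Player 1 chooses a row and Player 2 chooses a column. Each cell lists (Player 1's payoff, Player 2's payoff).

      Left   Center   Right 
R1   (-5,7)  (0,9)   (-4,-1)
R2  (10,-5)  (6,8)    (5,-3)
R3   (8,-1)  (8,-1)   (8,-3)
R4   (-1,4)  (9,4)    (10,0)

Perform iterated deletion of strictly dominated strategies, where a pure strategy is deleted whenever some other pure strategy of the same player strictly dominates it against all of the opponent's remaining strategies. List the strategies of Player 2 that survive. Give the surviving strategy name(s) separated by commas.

For Player 1, R2 strictly dominates R1 on the remaining columns (Left: 10>-5, Center: 6>0, Right: 5>-4); eliminate R1.
For Player 2, Center strictly dominates Right on the remaining rows (R2: 8>-3, R3: -1>-3, R4: 4>0); eliminate Right.
Among the remaining strategies, none is strictly dominated by another pure strategy of the same player, so the elimination stops.
Surviving strategies — Player 1: {R2, R3, R4}; Player 2: {Left, Center}.

Left, Center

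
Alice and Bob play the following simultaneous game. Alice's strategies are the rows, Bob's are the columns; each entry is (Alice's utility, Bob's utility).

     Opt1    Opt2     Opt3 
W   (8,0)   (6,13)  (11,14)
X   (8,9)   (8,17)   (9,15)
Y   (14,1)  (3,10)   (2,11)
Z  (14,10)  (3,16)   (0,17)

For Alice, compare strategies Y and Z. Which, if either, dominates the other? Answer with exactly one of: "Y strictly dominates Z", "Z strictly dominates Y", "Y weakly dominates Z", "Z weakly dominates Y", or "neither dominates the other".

Y weakly dominates Z

Compare Y to Z across every action of Bob: Opt1: 14=14, Opt2: 3=3, Opt3: 2>0.
Y is at least as good everywhere and strictly better somewhere (tied only at Opt1, Opt2), so Y weakly but not strictly dominates Z.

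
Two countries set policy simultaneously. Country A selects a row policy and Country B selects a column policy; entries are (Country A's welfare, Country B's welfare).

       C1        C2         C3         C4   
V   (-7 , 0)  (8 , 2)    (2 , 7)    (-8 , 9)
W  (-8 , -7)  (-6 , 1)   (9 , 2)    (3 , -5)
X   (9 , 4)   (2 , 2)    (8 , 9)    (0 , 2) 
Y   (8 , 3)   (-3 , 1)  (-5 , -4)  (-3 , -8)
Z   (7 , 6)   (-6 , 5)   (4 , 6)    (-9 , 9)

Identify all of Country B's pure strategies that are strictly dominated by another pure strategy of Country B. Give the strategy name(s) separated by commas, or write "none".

C1: no other strategy beats it everywhere (C2 at X (4>2); C3 at Y (3>-4); C4 at X (4>2)).
C2 is not dominated — it holds its own against C1 at V (2>0); C3 at Y (1>-4); C4 at W (1>-5).
C3: no other strategy beats it everywhere (C1 at V (7>0); C2 at V (7>2); C4 at W (2>-5)).
C4 is not dominated — it holds its own against C1 at V (9>0); C2 at V (9>2); C3 at V (9>7).

none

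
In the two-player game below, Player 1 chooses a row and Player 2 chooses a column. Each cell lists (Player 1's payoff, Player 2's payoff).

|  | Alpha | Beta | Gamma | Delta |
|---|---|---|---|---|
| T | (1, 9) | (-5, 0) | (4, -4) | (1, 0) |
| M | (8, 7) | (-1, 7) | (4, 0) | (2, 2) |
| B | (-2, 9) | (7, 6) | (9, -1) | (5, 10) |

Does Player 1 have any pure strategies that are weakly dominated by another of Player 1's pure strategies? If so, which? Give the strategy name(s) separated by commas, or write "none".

M weakly dominates T — Alpha: 8>1, Beta: -1>-5, Gamma: 4=4, Delta: 2>1.
M is not dominated — it holds its own against T at Alpha (8>1); B at Alpha (8>-2).
B: no other strategy beats it everywhere (T at Beta (7>-5); M at Beta (7>-1)).

T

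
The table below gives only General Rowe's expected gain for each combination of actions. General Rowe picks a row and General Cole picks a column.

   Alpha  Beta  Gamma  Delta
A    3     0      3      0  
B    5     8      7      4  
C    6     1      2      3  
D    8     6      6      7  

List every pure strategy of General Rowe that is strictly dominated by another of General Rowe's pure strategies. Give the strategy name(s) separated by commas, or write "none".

B strictly dominates A — Alpha: 5>3, Beta: 8>0, Gamma: 7>3, Delta: 4>0.
B is not dominated — it holds its own against A at Alpha (5>3); C at Beta (8>1); D at Beta (8>6).
C is strictly dominated by D (Alpha: 8>6, Beta: 6>1, Gamma: 6>2, Delta: 7>3).
Nothing dominates D: A at Alpha (8>3); B at Alpha (8>5); C at Alpha (8>6).

A, C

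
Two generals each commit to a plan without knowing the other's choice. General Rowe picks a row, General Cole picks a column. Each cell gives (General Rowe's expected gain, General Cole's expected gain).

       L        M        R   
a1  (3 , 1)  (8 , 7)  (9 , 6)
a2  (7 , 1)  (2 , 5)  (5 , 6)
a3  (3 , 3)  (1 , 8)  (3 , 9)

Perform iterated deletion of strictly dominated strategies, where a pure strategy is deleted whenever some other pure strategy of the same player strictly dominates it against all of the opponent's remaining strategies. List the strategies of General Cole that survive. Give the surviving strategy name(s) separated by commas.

For General Rowe, a2 strictly dominates a3 on the remaining columns (L: 7>3, M: 2>1, R: 5>3); eliminate a3.
General Cole's strategy L is strictly dominated by M (a1: 7>1, a2: 5>1) and is removed.
For General Rowe, a1 strictly dominates a2 on the remaining columns (M: 8>2, R: 9>5); eliminate a2.
Column R is eliminated: M beats it against every remaining row (a1: 7>6).
Among the remaining strategies, none is strictly dominated by another pure strategy of the same player, so the elimination stops.
Surviving strategies — General Rowe: {a1}; General Cole: {M}.

M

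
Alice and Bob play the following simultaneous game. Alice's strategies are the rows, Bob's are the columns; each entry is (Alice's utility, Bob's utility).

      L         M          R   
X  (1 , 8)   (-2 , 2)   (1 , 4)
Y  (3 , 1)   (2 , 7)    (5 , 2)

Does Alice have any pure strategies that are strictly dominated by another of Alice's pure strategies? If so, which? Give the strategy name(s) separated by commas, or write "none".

Y strictly dominates X — L: 3>1, M: 2>-2, R: 5>1.
Y: no other strategy beats it everywhere (X at L (3>1)).

X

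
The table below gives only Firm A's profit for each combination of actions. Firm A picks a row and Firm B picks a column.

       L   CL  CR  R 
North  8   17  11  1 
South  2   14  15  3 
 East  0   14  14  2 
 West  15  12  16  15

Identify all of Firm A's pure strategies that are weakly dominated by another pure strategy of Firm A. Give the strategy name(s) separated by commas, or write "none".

East

Nothing dominates North: South at L (8>2); East at L (8>0); West at CL (17>12).
South: no other strategy beats it everywhere (North at CR (15>11); East at L (2>0); West at CL (14>12)).
East is weakly dominated by South (L: 2>0, CL: 14=14, CR: 15>14, R: 3>2).
Nothing dominates West: North at L (15>8); South at L (15>2); East at L (15>0).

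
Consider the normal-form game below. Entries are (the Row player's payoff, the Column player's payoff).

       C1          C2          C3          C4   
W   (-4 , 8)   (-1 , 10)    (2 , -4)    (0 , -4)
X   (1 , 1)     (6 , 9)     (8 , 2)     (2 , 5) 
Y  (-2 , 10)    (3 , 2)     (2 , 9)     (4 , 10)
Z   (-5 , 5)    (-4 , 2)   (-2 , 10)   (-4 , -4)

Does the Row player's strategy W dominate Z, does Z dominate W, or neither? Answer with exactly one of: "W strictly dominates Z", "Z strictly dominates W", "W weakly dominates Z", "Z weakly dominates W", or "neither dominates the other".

Compare W to Z across each choice by the Column player: C1: -4>-5, C2: -1>-4, C3: 2>-2, C4: 0>-4.
Every comparison favours W, so W strictly dominates Z.

W strictly dominates Z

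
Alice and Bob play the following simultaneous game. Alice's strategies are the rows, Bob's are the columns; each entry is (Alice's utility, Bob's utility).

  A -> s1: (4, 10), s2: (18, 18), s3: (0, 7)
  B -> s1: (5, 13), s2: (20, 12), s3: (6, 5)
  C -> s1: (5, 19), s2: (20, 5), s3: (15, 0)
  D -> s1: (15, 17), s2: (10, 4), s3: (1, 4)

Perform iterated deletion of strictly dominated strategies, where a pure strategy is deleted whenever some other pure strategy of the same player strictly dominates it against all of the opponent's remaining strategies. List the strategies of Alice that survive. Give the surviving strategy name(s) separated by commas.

D

Row A is eliminated: B beats it against every remaining column (s1: 5>4, s2: 20>18, s3: 6>0).
Column s2 is eliminated: s1 beats it against every remaining row (B: 13>12, C: 19>5, D: 17>4).
For Bob, s1 strictly dominates s3 on the remaining rows (B: 13>5, C: 19>0, D: 17>4); eliminate s3.
Alice's strategy B is strictly dominated by D (s1: 15>5) and is removed.
For Alice, D strictly dominates C on the remaining columns (s1: 15>5); eliminate C.
Among the remaining strategies, none is strictly dominated by another pure strategy of the same player, so the elimination stops.
Surviving strategies — Alice: {D}; Bob: {s1}.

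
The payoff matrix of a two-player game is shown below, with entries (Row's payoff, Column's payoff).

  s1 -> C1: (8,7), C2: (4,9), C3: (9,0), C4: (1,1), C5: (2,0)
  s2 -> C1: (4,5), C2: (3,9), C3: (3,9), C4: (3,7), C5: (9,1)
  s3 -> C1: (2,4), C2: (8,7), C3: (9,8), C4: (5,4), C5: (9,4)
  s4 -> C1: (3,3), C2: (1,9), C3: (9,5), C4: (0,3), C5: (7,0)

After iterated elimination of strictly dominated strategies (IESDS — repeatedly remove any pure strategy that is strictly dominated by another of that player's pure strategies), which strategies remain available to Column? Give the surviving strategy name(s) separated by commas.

C2, C3

Column C1 is eliminated: C2 beats it against every remaining row (s1: 9>7, s2: 9>5, s3: 7>4, s4: 9>3).
Column's strategy C4 is strictly dominated by C2 (s1: 9>1, s2: 9>7, s3: 7>4, s4: 9>3) and is removed.
For Column, C2 strictly dominates C5 on the remaining rows (s1: 9>0, s2: 9>1, s3: 7>4, s4: 9>0); eliminate C5.
For Row, s1 strictly dominates s2 on the remaining columns (C2: 4>3, C3: 9>3); eliminate s2.
Among the remaining strategies, none is strictly dominated by another pure strategy of the same player, so the elimination stops.
Surviving strategies — Row: {s1, s3, s4}; Column: {C2, C3}.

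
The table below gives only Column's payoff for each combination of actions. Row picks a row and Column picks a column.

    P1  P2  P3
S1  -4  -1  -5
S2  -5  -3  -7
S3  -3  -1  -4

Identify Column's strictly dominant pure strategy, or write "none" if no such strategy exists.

P2 vs P1: S1: -1>-4, S2: -3>-5, S3: -1>-3.
P2 vs P3: S1: -1>-5, S2: -3>-7, S3: -1>-4.
P2 strictly beats every other strategy against every opponent action, so it is strictly dominant.

P2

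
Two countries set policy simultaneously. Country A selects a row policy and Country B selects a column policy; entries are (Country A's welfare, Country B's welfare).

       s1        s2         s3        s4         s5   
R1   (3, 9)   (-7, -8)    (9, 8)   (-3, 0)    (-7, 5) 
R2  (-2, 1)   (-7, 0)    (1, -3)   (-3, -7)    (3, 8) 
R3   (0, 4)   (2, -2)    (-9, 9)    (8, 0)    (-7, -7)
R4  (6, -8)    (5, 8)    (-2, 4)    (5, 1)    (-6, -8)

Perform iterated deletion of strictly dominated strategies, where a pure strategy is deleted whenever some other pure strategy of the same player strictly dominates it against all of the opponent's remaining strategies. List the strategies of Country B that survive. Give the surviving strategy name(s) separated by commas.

Country B's strategy s4 is strictly dominated by s3 (R1: 8>0, R2: -3>-7, R3: 9>0, R4: 4>1) and is removed.
Row R3 is eliminated: R4 beats it against every remaining column (s1: 6>0, s2: 5>2, s3: -2>-9, s5: -6>-7).
Among the remaining strategies, none is strictly dominated by another pure strategy of the same player, so the elimination stops.
Surviving strategies — Country A: {R1, R2, R4}; Country B: {s1, s2, s3, s5}.

s1, s2, s3, s5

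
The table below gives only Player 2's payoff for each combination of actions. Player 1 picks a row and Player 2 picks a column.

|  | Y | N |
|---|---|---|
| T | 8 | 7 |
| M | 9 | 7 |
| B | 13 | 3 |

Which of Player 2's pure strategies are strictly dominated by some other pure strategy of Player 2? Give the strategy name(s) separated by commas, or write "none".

N

Y is not dominated — it holds its own against N at T (8>7).
N: dominated, since Y does at least as well everywhere (T: 8>7, M: 9>7, B: 13>3).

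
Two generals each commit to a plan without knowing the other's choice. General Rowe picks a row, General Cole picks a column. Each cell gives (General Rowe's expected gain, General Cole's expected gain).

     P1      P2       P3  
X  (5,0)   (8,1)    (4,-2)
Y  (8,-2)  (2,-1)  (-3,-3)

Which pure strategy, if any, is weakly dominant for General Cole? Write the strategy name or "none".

P2 vs P1: X: 1>0, Y: -1>-2.
P2 vs P3: X: 1>-2, Y: -1>-3.
P2 is at least as good as every other strategy against every opponent action, so it is weakly dominant.

P2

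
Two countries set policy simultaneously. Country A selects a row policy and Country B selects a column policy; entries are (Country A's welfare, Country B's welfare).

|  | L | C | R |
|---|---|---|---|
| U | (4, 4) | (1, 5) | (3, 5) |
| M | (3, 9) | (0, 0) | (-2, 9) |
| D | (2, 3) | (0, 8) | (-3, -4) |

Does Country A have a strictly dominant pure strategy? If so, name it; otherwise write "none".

U vs M: L: 4>3, C: 1>0, R: 3>-2.
U vs D: L: 4>2, C: 1>0, R: 3>-3.
U strictly beats every other strategy against every opponent action, so it is strictly dominant.

U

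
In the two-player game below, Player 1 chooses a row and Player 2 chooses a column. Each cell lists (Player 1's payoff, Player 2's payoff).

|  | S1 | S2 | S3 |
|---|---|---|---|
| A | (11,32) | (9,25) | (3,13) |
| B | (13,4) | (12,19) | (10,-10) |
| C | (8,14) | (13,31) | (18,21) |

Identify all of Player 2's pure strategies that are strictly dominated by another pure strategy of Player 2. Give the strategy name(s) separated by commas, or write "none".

S3

S1: no other strategy beats it everywhere (S2 at A (32>25); S3 at A (32>13)).
S2: no other strategy beats it everywhere (S1 at B (19>4); S3 at A (25>13)).
S2 strictly dominates S3 — A: 25>13, B: 19>-10, C: 31>21.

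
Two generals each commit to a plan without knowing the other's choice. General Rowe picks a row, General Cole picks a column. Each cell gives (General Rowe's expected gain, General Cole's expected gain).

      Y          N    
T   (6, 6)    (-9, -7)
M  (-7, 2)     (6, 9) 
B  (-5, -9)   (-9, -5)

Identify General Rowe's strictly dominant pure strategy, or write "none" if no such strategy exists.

none

T fails to dominate M at N (-9<6).
M fails to dominate T at Y (-7<6).
B fails to dominate T at Y (-5<6).
No single strategy dominates all the others.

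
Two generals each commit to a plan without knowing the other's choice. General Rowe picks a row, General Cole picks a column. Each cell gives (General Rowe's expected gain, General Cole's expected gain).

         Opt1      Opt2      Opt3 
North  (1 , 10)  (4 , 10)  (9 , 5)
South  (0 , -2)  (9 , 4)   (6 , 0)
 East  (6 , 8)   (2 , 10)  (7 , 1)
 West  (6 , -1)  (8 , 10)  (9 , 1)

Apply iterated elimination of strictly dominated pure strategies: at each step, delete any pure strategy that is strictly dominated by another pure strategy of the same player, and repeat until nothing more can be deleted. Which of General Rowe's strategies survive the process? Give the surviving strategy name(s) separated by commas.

General Cole's strategy Opt3 is strictly dominated by Opt2 (North: 10>5, South: 4>0, East: 10>1, West: 10>1) and is removed.
Row North is eliminated: West beats it against every remaining column (Opt1: 6>1, Opt2: 8>4).
For General Cole, Opt2 strictly dominates Opt1 on the remaining rows (South: 4>-2, East: 10>8, West: 10>-1); eliminate Opt1.
For General Rowe, South strictly dominates East on the remaining columns (Opt2: 9>2); eliminate East.
For General Rowe, South strictly dominates West on the remaining columns (Opt2: 9>8); eliminate West.
Among the remaining strategies, none is strictly dominated by another pure strategy of the same player, so the elimination stops.
Surviving strategies — General Rowe: {South}; General Cole: {Opt2}.

South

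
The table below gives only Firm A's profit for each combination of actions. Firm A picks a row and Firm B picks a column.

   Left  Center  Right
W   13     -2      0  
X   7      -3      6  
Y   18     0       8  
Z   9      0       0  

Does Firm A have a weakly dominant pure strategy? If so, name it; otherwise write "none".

Y

Y vs W: Left: 18>13, Center: 0>-2, Right: 8>0.
Y vs X: Left: 18>7, Center: 0>-3, Right: 8>6.
Y vs Z: Left: 18>9, Center: 0=0, Right: 8>0.
Y is at least as good as every other strategy against every opponent action, so it is weakly dominant.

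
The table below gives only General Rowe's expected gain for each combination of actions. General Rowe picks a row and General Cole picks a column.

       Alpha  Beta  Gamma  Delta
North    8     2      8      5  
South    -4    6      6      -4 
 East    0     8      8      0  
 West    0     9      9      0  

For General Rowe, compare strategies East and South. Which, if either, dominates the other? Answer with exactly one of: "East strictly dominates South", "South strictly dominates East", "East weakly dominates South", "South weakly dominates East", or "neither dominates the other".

East strictly dominates South

East's payoffs vs South's, by General Cole's action — Alpha: 0>-4, Beta: 8>6, Gamma: 8>6, Delta: 0>-4.
Every comparison favours East, so East strictly dominates South.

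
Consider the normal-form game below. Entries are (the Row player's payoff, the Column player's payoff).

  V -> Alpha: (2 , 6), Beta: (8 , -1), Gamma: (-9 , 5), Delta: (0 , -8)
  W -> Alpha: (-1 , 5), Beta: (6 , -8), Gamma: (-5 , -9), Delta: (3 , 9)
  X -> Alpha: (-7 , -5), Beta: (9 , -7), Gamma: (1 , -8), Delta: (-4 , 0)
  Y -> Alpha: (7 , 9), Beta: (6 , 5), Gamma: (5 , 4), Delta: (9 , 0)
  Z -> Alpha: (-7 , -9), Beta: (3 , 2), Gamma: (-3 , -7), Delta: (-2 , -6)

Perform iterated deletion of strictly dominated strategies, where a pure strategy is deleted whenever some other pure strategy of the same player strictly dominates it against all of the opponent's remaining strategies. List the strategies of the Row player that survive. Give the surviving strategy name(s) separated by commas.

Row Z is eliminated: Y beats it against every remaining column (Alpha: 7>-7, Beta: 6>3, Gamma: 5>-3, Delta: 9>-2).
Column Beta is eliminated: Alpha beats it against every remaining row (V: 6>-1, W: 5>-8, X: -5>-7, Y: 9>5).
Row V is eliminated: Y beats it against every remaining column (Alpha: 7>2, Gamma: 5>-9, Delta: 9>0).
Row W is eliminated: Y beats it against every remaining column (Alpha: 7>-1, Gamma: 5>-5, Delta: 9>3).
Row X is eliminated: Y beats it against every remaining column (Alpha: 7>-7, Gamma: 5>1, Delta: 9>-4).
Column Gamma is eliminated: Alpha beats it against every remaining row (Y: 9>4).
Column Delta is eliminated: Alpha beats it against every remaining row (Y: 9>0).
Among the remaining strategies, none is strictly dominated by another pure strategy of the same player, so the elimination stops.
Surviving strategies — the Row player: {Y}; the Column player: {Alpha}.

Y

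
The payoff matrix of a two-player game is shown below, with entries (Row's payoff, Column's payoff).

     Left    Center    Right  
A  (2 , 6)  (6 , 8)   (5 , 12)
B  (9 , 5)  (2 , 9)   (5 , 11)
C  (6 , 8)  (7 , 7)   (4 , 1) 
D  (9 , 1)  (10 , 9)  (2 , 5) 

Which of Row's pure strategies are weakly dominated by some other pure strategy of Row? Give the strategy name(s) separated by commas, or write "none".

A: no other strategy beats it everywhere (B at Center (6>2); C at Right (5>4); D at Right (5>2)).
B is not dominated — it holds its own against A at Left (9>2); C at Left (9>6); D at Right (5>2).
C is not dominated — it holds its own against A at Left (6>2); B at Center (7>2); D at Right (4>2).
D: no other strategy beats it everywhere (A at Left (9>2); B at Center (10>2); C at Left (9>6)).

none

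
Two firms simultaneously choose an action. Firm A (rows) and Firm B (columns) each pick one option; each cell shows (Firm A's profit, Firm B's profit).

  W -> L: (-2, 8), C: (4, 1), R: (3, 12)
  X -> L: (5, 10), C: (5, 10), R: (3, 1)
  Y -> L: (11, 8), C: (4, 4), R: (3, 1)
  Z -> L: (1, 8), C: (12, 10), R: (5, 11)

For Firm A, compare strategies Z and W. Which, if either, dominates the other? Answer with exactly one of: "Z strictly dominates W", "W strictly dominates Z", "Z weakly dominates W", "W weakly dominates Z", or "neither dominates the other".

Compare Z to W across each opponent action: L: 1>-2, C: 12>4, R: 5>3.
Z gives a strictly higher payoff against each opponent action, so Z strictly dominates W.

Z strictly dominates W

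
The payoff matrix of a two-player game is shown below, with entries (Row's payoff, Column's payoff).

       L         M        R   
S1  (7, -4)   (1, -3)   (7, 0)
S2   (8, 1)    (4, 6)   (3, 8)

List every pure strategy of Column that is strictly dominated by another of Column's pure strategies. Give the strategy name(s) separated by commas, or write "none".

M strictly dominates L — S1: -3>-4, S2: 6>1.
M is strictly dominated by R (S1: 0>-3, S2: 8>6).
R is not dominated — it holds its own against L at S1 (0>-4); M at S1 (0>-3).

L, M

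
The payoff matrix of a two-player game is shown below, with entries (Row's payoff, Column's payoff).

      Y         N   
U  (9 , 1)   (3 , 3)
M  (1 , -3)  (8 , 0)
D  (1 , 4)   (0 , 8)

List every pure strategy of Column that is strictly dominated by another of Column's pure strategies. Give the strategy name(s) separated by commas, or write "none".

Y

N strictly dominates Y — U: 3>1, M: 0>-3, D: 8>4.
Nothing dominates N: Y at U (3>1).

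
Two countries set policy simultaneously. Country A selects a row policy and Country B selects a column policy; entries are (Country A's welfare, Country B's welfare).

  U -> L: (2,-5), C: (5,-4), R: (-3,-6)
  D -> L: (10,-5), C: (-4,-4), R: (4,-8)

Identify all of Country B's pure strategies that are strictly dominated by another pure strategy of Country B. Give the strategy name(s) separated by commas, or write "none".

L, R

L: dominated, since C does at least as well everywhere (U: -4>-5, D: -4>-5).
Nothing dominates C: L at U (-4>-5); R at U (-4>-6).
R: dominated, since L does at least as well everywhere (U: -5>-6, D: -5>-8).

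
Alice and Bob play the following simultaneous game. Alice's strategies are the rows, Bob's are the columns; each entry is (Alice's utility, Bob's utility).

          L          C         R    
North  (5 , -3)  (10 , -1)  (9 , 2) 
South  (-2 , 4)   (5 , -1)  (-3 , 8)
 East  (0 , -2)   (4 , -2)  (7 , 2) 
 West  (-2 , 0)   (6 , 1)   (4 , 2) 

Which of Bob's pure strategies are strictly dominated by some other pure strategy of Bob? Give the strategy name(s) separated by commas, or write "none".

L is strictly dominated by R (North: 2>-3, South: 8>4, East: 2>-2, West: 2>0).
C is strictly dominated by R (North: 2>-1, South: 8>-1, East: 2>-2, West: 2>1).
Nothing dominates R: L at North (2>-3); C at North (2>-1).

L, C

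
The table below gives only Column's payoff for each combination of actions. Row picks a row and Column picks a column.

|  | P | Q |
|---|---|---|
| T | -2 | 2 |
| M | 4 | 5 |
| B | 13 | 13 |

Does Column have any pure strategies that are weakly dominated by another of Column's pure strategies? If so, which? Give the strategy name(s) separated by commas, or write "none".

P: dominated, since Q does at least as well everywhere (T: 2>-2, M: 5>4, B: 13=13).
Q is not dominated — it holds its own against P at T (2>-2).

P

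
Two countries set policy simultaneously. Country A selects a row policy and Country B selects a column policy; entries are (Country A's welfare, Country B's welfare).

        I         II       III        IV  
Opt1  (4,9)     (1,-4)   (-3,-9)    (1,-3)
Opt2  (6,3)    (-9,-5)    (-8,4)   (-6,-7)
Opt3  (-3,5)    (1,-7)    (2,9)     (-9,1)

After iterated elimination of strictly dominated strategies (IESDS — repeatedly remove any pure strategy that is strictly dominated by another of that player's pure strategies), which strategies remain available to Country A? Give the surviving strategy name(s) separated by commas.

Column II is eliminated: I beats it against every remaining row (Opt1: 9>-4, Opt2: 3>-5, Opt3: 5>-7).
Column IV is eliminated: I beats it against every remaining row (Opt1: 9>-3, Opt2: 3>-7, Opt3: 5>1).
Among the remaining strategies, none is strictly dominated by another pure strategy of the same player, so the elimination stops.
Surviving strategies — Country A: {Opt1, Opt2, Opt3}; Country B: {I, III}.

Opt1, Opt2, Opt3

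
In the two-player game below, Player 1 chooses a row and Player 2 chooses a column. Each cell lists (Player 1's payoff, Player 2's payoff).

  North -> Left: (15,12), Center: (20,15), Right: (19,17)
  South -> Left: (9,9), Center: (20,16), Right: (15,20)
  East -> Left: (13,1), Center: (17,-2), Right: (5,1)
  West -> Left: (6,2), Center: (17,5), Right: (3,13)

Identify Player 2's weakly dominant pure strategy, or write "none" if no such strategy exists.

Right vs Left: North: 17>12, South: 20>9, East: 1=1, West: 13>2.
Right vs Center: North: 17>15, South: 20>16, East: 1>-2, West: 13>5.
Right is at least as good as every other strategy against every opponent action, so it is weakly dominant.

Right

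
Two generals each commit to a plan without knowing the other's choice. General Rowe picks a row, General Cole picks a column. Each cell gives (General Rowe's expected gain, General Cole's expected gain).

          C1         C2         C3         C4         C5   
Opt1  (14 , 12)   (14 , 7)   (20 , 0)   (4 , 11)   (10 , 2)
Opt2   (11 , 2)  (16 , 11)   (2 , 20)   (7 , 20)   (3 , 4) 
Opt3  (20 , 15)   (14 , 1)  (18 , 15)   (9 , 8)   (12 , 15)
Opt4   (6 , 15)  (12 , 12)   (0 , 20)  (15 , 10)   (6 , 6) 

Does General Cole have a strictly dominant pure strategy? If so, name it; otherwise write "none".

none

C1 fails to dominate C2 at Opt2 (2<11).
C2 fails to dominate C1 at Opt1 (7<12).
C3 fails to dominate C1 at Opt1 (0<12).
C4 fails to dominate C1 at Opt1 (11<12).
C5 fails to dominate C1 at Opt1 (2<12).
No single strategy dominates all the others.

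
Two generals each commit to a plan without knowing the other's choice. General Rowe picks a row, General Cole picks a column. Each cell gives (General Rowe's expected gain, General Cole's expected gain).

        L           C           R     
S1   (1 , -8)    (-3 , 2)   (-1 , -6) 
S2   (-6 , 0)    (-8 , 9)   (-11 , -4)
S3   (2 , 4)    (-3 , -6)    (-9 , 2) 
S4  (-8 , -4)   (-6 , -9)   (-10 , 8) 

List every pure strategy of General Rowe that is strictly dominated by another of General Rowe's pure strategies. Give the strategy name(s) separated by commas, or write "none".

S2, S4

Nothing dominates S1: S2 at L (1>-6); S3 at C (-3=-3); S4 at L (1>-8).
S2 is strictly dominated by S1 (L: 1>-6, C: -3>-8, R: -1>-11).
S3: no other strategy beats it everywhere (S1 at L (2>1); S2 at L (2>-6); S4 at L (2>-8)).
S1 strictly dominates S4 — L: 1>-8, C: -3>-6, R: -1>-10.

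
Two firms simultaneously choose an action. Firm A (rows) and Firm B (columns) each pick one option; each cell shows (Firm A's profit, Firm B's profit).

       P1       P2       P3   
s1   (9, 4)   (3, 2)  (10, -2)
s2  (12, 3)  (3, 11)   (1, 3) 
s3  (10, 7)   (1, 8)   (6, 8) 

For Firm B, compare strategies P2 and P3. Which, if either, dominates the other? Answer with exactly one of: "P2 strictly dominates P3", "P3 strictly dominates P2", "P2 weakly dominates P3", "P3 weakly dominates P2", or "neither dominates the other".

Compare P2 to P3 across every action of Firm A: s1: 2>-2, s2: 11>3, s3: 8=8.
P2 is at least as good everywhere and strictly better somewhere (tied only at s3), so P2 weakly but not strictly dominates P3.

P2 weakly dominates P3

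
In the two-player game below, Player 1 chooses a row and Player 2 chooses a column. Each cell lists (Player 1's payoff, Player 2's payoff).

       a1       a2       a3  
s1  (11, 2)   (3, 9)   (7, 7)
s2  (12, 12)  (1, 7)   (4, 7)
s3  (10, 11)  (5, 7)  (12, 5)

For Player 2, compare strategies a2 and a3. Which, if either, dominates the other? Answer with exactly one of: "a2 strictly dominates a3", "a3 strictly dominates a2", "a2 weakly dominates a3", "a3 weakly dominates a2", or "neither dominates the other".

a2 weakly dominates a3

Compare a2 to a3 across each opponent action: s1: 9>7, s2: 7=7, s3: 7>5.
a2 is at least as good everywhere and strictly better somewhere (tied only at s2), so a2 weakly but not strictly dominates a3.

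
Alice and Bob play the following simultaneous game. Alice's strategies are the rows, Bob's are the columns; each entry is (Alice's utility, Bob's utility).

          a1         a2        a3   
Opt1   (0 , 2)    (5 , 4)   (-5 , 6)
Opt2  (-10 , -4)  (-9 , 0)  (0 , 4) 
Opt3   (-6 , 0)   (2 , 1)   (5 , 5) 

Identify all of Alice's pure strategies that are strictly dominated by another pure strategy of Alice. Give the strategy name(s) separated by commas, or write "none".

Opt2

Opt1 is not dominated — it holds its own against Opt2 at a1 (0>-10); Opt3 at a1 (0>-6).
Opt2: dominated, since Opt3 does at least as well everywhere (a1: -6>-10, a2: 2>-9, a3: 5>0).
Opt3 is not dominated — it holds its own against Opt1 at a3 (5>-5); Opt2 at a1 (-6>-10).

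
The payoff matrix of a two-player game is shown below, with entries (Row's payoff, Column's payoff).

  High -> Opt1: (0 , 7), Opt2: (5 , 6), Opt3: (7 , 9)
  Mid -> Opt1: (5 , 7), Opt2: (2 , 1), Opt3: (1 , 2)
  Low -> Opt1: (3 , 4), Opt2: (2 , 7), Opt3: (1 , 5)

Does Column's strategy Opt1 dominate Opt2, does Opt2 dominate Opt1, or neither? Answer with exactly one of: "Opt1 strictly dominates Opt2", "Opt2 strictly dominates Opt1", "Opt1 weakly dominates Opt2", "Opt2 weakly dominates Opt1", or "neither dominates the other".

neither dominates the other

Compare Opt1 to Opt2 across each choice by Row: High: 7>6, Mid: 7>1, Low: 4<7.
Opt1 does better at High, Mid but worse at Low; neither strategy dominates the other.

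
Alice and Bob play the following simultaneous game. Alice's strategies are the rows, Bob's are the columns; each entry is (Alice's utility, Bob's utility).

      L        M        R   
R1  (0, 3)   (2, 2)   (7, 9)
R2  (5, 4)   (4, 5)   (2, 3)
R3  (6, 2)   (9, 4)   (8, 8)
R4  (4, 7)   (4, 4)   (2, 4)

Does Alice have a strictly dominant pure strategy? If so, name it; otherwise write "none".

R3

R3 vs R1: L: 6>0, M: 9>2, R: 8>7.
R3 vs R2: L: 6>5, M: 9>4, R: 8>2.
R3 vs R4: L: 6>4, M: 9>4, R: 8>2.
R3 strictly beats every other strategy against every opponent action, so it is strictly dominant.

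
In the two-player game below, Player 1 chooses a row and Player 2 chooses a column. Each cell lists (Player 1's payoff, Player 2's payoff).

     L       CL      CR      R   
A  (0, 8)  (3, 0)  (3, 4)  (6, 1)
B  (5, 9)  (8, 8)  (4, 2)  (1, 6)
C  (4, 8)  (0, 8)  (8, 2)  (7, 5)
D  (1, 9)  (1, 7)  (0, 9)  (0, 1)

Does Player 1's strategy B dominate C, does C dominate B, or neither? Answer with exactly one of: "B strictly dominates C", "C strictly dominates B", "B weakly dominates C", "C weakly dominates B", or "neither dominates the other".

neither dominates the other

B's payoffs vs C's, by Player 2's action — L: 5>4, CL: 8>0, CR: 4<8, R: 1<7.
B does better at L, CL but worse at CR, R; neither strategy dominates the other.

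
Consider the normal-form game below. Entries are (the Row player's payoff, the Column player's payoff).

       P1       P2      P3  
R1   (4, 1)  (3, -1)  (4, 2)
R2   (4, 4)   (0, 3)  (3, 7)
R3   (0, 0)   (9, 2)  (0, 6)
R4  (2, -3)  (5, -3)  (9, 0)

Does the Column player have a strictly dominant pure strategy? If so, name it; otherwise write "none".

P3

P3 vs P1: R1: 2>1, R2: 7>4, R3: 6>0, R4: 0>-3.
P3 vs P2: R1: 2>-1, R2: 7>3, R3: 6>2, R4: 0>-3.
P3 strictly beats every other strategy against every opponent action, so it is strictly dominant.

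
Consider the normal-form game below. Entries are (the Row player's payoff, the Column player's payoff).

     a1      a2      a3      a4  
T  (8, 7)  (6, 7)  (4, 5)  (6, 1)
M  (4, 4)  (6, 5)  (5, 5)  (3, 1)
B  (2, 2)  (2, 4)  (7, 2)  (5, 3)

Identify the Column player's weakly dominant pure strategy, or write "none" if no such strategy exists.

a2 vs a1: T: 7=7, M: 5>4, B: 4>2.
a2 vs a3: T: 7>5, M: 5=5, B: 4>2.
a2 vs a4: T: 7>1, M: 5>1, B: 4>3.
a2 is at least as good as every other strategy against every opponent action, so it is weakly dominant.

a2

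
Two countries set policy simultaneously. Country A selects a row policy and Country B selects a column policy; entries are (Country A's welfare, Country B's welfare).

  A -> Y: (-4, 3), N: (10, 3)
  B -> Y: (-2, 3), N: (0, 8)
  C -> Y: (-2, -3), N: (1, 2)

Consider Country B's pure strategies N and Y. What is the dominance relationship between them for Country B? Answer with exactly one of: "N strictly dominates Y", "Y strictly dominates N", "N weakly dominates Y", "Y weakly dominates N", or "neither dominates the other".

N weakly dominates Y

Compare N to Y across each choice by Country A: A: 3=3, B: 8>3, C: 2>-3.
N is at least as good everywhere and strictly better somewhere (tied only at A), so N weakly but not strictly dominates Y.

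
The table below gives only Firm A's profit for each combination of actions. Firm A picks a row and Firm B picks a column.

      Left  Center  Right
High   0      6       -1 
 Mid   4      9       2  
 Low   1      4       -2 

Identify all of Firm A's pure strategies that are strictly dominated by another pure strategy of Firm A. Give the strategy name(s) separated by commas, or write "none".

High, Low

High is strictly dominated by Mid (Left: 4>0, Center: 9>6, Right: 2>-1).
Mid: no other strategy beats it everywhere (High at Left (4>0); Low at Left (4>1)).
Low is strictly dominated by Mid (Left: 4>1, Center: 9>4, Right: 2>-2).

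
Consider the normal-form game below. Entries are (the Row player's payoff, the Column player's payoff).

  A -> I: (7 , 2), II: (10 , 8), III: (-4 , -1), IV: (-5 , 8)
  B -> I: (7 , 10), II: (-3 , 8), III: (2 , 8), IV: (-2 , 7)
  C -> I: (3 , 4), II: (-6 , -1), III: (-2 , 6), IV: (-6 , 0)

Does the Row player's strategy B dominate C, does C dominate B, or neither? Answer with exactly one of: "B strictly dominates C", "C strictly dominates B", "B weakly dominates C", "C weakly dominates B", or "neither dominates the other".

B strictly dominates C

Compare B to C across every action of the Column player: I: 7>3, II: -3>-6, III: 2>-2, IV: -2>-6.
Every comparison favours B, so B strictly dominates C.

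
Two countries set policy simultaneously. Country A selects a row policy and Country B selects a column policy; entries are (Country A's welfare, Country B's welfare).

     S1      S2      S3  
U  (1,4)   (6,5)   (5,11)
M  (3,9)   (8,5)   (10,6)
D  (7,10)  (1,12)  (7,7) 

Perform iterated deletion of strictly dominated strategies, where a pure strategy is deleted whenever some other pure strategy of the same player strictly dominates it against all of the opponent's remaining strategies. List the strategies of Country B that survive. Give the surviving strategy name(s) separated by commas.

For Country A, M strictly dominates U on the remaining columns (S1: 3>1, S2: 8>6, S3: 10>5); eliminate U.
Country B's strategy S3 is strictly dominated by S1 (M: 9>6, D: 10>7) and is removed.
Among the remaining strategies, none is strictly dominated by another pure strategy of the same player, so the elimination stops.
Surviving strategies — Country A: {M, D}; Country B: {S1, S2}.

S1, S2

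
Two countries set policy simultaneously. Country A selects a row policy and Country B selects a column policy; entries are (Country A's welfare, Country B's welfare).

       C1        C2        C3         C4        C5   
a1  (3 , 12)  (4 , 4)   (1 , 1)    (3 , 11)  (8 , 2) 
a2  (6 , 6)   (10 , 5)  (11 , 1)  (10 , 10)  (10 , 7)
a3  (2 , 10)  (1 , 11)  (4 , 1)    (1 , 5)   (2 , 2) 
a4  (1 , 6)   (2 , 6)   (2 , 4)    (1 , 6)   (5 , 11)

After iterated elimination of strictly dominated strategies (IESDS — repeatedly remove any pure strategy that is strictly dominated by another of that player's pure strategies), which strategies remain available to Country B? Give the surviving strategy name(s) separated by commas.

Country A's strategy a1 is strictly dominated by a2 (C1: 6>3, C2: 10>4, C3: 11>1, C4: 10>3, C5: 10>8) and is removed.
Row a3 is eliminated: a2 beats it against every remaining column (C1: 6>2, C2: 10>1, C3: 11>4, C4: 10>1, C5: 10>2).
Country A's strategy a4 is strictly dominated by a2 (C1: 6>1, C2: 10>2, C3: 11>2, C4: 10>1, C5: 10>5) and is removed.
Country B's strategy C1 is strictly dominated by C4 (a2: 10>6) and is removed.
For Country B, C4 strictly dominates C2 on the remaining rows (a2: 10>5); eliminate C2.
Column C3 is eliminated: C4 beats it against every remaining row (a2: 10>1).
Column C5 is eliminated: C4 beats it against every remaining row (a2: 10>7).
Among the remaining strategies, none is strictly dominated by another pure strategy of the same player, so the elimination stops.
Surviving strategies — Country A: {a2}; Country B: {C4}.

C4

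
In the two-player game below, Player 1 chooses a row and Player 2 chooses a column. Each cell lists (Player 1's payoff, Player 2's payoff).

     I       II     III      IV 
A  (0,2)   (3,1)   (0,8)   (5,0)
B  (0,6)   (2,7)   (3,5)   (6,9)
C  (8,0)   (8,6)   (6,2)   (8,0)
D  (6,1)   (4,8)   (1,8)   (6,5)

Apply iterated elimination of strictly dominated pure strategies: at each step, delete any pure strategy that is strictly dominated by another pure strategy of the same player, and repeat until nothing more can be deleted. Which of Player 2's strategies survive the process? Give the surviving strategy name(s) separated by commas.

II

For Player 1, C strictly dominates A on the remaining columns (I: 8>0, II: 8>3, III: 6>0, IV: 8>5); eliminate A.
For Player 1, C strictly dominates B on the remaining columns (I: 8>0, II: 8>2, III: 6>3, IV: 8>6); eliminate B.
Player 1's strategy D is strictly dominated by C (I: 8>6, II: 8>4, III: 6>1, IV: 8>6) and is removed.
Player 2's strategy I is strictly dominated by II (C: 6>0) and is removed.
Column III is eliminated: II beats it against every remaining row (C: 6>2).
Column IV is eliminated: II beats it against every remaining row (C: 6>0).
Among the remaining strategies, none is strictly dominated by another pure strategy of the same player, so the elimination stops.
Surviving strategies — Player 1: {C}; Player 2: {II}.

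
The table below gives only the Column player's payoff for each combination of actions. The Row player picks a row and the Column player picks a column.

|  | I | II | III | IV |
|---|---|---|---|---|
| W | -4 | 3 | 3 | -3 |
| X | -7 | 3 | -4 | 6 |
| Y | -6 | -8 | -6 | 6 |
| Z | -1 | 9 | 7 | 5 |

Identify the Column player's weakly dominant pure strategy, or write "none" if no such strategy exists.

I fails to dominate II at W (-4<3).
II fails to dominate I at Y (-8<-6).
III fails to dominate II at X (-4<3).
IV fails to dominate II at W (-3<3).
No single strategy dominates all the others.

none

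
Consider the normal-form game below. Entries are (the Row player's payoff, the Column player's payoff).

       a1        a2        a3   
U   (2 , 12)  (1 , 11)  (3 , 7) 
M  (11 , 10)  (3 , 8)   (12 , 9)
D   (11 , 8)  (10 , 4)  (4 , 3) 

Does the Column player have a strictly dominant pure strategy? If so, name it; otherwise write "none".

a1

a1 vs a2: U: 12>11, M: 10>8, D: 8>4.
a1 vs a3: U: 12>7, M: 10>9, D: 8>3.
a1 strictly beats every other strategy against every opponent action, so it is strictly dominant.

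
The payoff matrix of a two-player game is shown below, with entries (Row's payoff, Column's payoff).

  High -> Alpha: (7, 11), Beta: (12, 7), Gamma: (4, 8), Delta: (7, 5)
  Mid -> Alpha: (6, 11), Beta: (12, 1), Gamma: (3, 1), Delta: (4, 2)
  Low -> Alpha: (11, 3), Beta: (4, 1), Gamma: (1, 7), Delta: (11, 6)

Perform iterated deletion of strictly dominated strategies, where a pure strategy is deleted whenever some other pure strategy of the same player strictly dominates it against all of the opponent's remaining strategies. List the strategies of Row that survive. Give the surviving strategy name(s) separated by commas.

For Column, Alpha strictly dominates Beta on the remaining rows (High: 11>7, Mid: 11>1, Low: 3>1); eliminate Beta.
Row's strategy Mid is strictly dominated by High (Alpha: 7>6, Gamma: 4>3, Delta: 7>4) and is removed.
Column Delta is eliminated: Gamma beats it against every remaining row (High: 8>5, Low: 7>6).
Among the remaining strategies, none is strictly dominated by another pure strategy of the same player, so the elimination stops.
Surviving strategies — Row: {High, Low}; Column: {Alpha, Gamma}.

High, Low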